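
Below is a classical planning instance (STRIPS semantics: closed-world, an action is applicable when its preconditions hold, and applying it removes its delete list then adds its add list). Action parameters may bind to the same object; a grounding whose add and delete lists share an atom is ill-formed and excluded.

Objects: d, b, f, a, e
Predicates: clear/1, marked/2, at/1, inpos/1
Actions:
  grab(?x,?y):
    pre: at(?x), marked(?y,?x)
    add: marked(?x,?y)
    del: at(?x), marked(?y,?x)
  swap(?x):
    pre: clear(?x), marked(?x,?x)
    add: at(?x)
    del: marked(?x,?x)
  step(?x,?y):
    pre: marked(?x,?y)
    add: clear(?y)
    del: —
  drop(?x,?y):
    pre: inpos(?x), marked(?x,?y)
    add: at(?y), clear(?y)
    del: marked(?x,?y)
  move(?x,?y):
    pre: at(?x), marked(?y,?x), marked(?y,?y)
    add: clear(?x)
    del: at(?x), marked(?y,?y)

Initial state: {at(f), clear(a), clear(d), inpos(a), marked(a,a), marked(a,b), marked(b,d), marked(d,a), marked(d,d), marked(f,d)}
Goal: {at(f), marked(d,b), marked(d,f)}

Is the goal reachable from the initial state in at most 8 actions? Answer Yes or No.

Yes

1. swap(d)  →  {at(d), at(f), clear(a), clear(d), inpos(a), marked(a,a), marked(a,b), marked(b,d), marked(d,a), marked(f,d)}
2. grab(d,b)  →  {at(f), clear(a), clear(d), inpos(a), marked(a,a), marked(a,b), marked(d,a), marked(d,b), marked(f,d)}
3. swap(a)  →  {at(a), at(f), clear(a), clear(d), inpos(a), marked(a,b), marked(d,a), marked(d,b), marked(f,d)}
4. grab(a,d)  →  {at(f), clear(a), clear(d), inpos(a), marked(a,b), marked(a,d), marked(d,b), marked(f,d)}
5. drop(a,d)  →  {at(d), at(f), clear(a), clear(d), inpos(a), marked(a,b), marked(d,b), marked(f,d)}
6. grab(d,f)  →  {at(f), clear(a), clear(d), inpos(a), marked(a,b), marked(d,b), marked(d,f)}
optimal plan length = 6; 6 ≤ 8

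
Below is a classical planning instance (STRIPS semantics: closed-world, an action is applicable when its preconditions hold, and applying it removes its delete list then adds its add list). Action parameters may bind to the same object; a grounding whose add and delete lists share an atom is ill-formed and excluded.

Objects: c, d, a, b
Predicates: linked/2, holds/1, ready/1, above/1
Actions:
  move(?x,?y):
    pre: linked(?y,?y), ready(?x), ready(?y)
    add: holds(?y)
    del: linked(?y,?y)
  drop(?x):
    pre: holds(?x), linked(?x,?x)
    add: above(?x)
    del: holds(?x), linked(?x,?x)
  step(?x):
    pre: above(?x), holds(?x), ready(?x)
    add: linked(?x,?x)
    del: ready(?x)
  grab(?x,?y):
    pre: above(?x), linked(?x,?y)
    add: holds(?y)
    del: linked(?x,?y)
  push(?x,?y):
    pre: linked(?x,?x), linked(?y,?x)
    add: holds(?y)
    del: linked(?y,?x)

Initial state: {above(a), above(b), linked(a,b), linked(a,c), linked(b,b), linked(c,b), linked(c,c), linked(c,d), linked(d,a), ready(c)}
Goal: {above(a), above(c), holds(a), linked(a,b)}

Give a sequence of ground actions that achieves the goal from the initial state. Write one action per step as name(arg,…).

push(c,a); push(b,c); drop(c)

1. push(c,a)  →  {above(a), above(b), holds(a), linked(a,b), linked(b,b), linked(c,b), linked(c,c), linked(c,d), linked(d,a), ready(c)}
2. push(b,c)  →  {above(a), above(b), holds(a), holds(c), linked(a,b), linked(b,b), linked(c,c), linked(c,d), linked(d,a), ready(c)}
3. drop(c)  →  {above(a), above(b), above(c), holds(a), linked(a,b), linked(b,b), linked(c,d), linked(d,a), ready(c)}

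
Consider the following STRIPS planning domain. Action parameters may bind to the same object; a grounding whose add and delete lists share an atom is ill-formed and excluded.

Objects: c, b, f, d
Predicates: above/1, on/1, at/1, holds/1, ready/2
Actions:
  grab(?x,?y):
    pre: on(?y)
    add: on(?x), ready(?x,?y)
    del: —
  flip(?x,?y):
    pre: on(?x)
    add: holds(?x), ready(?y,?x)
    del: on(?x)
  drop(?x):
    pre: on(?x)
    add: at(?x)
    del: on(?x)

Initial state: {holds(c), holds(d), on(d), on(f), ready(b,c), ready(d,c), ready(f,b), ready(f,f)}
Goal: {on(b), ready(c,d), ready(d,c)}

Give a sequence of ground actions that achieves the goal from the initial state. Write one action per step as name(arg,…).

grab(c,d); grab(b,c)

1. grab(c,d)  →  {holds(c), holds(d), on(c), on(d), on(f), ready(b,c), ready(c,d), ready(d,c), ready(f,b), ready(f,f)}
2. grab(b,c)  →  {holds(c), holds(d), on(b), on(c), on(d), on(f), ready(b,c), ready(c,d), ready(d,c), ready(f,b), ready(f,f)}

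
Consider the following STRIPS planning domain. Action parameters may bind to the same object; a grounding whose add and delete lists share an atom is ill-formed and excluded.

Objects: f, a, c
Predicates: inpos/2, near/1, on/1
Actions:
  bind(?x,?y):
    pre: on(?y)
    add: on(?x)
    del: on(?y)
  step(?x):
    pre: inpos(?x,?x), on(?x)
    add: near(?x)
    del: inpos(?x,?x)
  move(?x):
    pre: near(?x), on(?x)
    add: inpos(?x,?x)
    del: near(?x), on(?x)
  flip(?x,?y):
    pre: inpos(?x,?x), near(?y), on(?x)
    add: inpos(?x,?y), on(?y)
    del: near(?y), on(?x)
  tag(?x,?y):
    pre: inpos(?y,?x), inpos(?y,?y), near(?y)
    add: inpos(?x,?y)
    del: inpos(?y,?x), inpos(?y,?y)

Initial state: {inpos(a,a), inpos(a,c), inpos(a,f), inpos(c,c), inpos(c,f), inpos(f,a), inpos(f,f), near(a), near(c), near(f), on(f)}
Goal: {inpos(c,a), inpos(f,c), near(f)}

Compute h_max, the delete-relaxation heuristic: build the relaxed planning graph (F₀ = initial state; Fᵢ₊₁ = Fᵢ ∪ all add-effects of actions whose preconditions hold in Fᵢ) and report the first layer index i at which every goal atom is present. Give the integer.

F0 = init (11 atoms)
F1 = F0 ∪ {inpos(c,a), inpos(f,c), on(a), on(c)}  (15 atoms)
goal ⊆ F1  ⇒  h_max = 1

1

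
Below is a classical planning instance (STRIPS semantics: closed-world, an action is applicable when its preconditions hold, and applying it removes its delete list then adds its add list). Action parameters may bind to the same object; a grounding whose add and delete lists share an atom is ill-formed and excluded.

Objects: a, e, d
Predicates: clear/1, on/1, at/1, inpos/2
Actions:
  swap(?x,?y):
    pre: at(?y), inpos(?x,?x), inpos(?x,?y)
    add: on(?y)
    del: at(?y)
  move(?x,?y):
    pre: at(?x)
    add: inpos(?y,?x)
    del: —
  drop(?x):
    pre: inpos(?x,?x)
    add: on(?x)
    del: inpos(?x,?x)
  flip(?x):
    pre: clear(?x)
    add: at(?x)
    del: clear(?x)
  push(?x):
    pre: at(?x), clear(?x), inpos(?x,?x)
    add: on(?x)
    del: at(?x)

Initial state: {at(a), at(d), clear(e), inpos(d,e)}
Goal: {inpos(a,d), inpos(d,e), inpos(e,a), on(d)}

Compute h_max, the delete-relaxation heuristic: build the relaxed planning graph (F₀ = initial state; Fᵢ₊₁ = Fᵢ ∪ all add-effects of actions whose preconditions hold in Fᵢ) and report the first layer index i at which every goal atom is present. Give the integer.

2

F0 = init (4 atoms)
F1 = F0 ∪ {at(e), inpos(a,a), inpos(a,d), inpos(d,a), inpos(d,d), inpos(e,a), inpos(e,d)}  (11 atoms)
F2 = F1 ∪ {inpos(a,e), inpos(e,e), on(a), on(d), on(e)}  (16 atoms)
goal ⊆ F2  ⇒  h_max = 2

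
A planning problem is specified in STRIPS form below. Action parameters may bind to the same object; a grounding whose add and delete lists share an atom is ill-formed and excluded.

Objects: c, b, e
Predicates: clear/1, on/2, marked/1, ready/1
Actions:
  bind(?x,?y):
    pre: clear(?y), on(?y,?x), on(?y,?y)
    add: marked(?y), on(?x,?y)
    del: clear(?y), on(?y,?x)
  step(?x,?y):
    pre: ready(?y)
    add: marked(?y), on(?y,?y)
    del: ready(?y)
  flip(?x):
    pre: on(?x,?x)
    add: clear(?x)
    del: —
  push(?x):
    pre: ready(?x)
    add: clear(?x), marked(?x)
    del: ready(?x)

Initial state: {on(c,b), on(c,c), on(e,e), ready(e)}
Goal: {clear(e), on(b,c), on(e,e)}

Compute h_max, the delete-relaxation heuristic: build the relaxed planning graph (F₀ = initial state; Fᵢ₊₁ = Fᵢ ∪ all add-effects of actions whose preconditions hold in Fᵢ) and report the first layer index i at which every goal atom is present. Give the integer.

2

F0 = init (4 atoms)
F1 = F0 ∪ {clear(c), clear(e), marked(e)}  (7 atoms)
F2 = F1 ∪ {marked(c), on(b,c)}  (9 atoms)
goal ⊆ F2  ⇒  h_max = 2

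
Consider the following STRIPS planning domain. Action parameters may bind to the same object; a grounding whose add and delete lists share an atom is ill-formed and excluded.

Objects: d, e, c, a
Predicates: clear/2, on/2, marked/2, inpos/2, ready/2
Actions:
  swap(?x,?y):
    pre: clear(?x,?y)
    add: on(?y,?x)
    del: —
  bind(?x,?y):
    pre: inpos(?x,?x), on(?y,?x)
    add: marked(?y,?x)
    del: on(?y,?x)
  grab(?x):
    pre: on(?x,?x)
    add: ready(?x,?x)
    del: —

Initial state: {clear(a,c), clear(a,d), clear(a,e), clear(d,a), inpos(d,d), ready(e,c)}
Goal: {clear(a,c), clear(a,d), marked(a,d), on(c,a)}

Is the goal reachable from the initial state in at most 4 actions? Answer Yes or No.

1. swap(d,a)  →  {clear(a,c), clear(a,d), clear(a,e), clear(d,a), inpos(d,d), on(a,d), ready(e,c)}
2. swap(a,c)  →  {clear(a,c), clear(a,d), clear(a,e), clear(d,a), inpos(d,d), on(a,d), on(c,a), ready(e,c)}
3. bind(d,a)  →  {clear(a,c), clear(a,d), clear(a,e), clear(d,a), inpos(d,d), marked(a,d), on(c,a), ready(e,c)}
optimal plan length = 3; 3 ≤ 4

Yes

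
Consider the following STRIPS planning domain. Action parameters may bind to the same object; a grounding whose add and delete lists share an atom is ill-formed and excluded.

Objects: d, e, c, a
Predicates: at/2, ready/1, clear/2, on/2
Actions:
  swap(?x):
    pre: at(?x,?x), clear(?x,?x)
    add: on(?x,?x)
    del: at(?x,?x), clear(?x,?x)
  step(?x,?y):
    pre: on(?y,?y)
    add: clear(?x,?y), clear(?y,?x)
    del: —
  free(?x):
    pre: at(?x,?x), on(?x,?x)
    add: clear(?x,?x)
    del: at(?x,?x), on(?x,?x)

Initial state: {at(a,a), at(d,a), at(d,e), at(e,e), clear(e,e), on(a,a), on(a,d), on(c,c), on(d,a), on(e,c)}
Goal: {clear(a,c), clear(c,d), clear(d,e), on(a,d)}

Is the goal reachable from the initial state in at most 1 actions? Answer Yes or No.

No

1. swap(e)  →  {at(a,a), at(d,a), at(d,e), on(a,a), on(a,d), on(c,c), on(d,a), on(e,c), on(e,e)}
2. step(d,e)  →  {at(a,a), at(d,a), at(d,e), clear(d,e), clear(e,d), on(a,a), on(a,d), on(c,c), on(d,a), on(e,c), on(e,e)}
3. step(d,c)  →  {at(a,a), at(d,a), at(d,e), clear(c,d), clear(d,c), clear(d,e), clear(e,d), on(a,a), on(a,d), on(c,c), on(d,a), on(e,c), on(e,e)}
4. step(c,a)  →  {at(a,a), at(d,a), at(d,e), clear(a,c), clear(c,a), clear(c,d), clear(d,c), clear(d,e), clear(e,d), on(a,a), on(a,d), on(c,c), on(d,a), on(e,c), on(e,e)}
optimal plan length = 4; 4 > 1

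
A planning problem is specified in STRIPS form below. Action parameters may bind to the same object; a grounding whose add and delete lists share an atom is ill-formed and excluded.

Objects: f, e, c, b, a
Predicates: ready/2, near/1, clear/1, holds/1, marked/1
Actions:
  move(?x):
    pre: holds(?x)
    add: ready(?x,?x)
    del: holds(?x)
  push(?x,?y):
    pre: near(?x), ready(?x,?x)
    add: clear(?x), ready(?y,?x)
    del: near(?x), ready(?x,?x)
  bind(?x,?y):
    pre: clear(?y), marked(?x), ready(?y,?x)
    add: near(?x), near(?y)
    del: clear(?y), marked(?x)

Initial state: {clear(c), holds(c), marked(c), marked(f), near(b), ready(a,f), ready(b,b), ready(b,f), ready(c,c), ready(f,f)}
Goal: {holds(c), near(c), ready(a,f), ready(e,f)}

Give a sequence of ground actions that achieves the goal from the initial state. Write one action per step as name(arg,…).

1. push(b,f)  →  {clear(b), clear(c), holds(c), marked(c), marked(f), ready(a,f), ready(b,f), ready(c,c), ready(f,b), ready(f,f)}
2. bind(f,b)  →  {clear(c), holds(c), marked(c), near(b), near(f), ready(a,f), ready(b,f), ready(c,c), ready(f,b), ready(f,f)}
3. push(f,e)  →  {clear(c), clear(f), holds(c), marked(c), near(b), ready(a,f), ready(b,f), ready(c,c), ready(e,f), ready(f,b)}
4. bind(c,c)  →  {clear(f), holds(c), near(b), near(c), ready(a,f), ready(b,f), ready(c,c), ready(e,f), ready(f,b)}

push(b,f); bind(f,b); push(f,e); bind(c,c)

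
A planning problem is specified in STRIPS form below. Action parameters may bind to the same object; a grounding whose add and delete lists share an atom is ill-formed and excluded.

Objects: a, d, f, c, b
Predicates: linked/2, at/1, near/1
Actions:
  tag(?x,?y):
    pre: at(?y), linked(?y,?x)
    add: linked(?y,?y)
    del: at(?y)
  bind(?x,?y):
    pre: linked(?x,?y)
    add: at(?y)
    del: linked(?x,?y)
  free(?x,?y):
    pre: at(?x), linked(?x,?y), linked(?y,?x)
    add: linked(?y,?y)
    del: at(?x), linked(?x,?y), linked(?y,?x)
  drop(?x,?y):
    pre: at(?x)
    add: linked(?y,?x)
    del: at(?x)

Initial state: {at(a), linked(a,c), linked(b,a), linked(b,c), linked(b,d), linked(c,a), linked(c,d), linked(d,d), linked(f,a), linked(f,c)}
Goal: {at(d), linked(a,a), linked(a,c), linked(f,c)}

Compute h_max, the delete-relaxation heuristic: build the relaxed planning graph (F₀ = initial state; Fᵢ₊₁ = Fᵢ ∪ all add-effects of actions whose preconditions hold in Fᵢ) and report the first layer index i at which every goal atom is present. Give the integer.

F0 = init (10 atoms)
F1 = F0 ∪ {at(c), at(d), linked(a,a), linked(c,c), linked(d,a)}  (15 atoms)
goal ⊆ F1  ⇒  h_max = 1

1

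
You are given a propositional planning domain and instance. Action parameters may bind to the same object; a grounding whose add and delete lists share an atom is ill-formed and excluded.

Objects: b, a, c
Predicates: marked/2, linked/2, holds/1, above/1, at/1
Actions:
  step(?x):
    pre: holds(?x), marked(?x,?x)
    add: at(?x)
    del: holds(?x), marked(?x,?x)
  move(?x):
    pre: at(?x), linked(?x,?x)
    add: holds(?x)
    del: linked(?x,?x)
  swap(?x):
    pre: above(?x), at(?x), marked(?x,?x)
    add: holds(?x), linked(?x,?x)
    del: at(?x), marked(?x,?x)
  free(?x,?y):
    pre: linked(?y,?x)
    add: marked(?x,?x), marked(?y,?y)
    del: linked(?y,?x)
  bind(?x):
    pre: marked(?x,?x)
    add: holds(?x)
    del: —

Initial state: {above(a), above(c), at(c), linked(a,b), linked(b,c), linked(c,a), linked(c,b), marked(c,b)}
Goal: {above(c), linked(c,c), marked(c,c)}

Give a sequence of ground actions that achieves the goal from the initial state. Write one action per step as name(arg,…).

free(b,c); swap(c); free(a,c)

1. free(b,c)  →  {above(a), above(c), at(c), linked(a,b), linked(b,c), linked(c,a), marked(b,b), marked(c,b), marked(c,c)}
2. swap(c)  →  {above(a), above(c), holds(c), linked(a,b), linked(b,c), linked(c,a), linked(c,c), marked(b,b), marked(c,b)}
3. free(a,c)  →  {above(a), above(c), holds(c), linked(a,b), linked(b,c), linked(c,c), marked(a,a), marked(b,b), marked(c,b), marked(c,c)}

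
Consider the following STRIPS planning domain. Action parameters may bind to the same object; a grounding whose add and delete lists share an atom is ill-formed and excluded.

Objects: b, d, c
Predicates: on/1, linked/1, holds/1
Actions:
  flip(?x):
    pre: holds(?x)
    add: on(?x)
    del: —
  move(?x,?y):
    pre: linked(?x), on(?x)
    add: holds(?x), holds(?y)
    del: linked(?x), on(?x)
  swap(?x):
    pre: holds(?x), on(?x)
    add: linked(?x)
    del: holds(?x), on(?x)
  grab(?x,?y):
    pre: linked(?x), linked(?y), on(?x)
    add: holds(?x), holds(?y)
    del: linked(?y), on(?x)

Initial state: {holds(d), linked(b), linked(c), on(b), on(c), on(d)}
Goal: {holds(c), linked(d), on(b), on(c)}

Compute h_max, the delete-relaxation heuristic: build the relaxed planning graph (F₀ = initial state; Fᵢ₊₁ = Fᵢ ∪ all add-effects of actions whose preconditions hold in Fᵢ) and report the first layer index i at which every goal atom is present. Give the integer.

1

F0 = init (6 atoms)
F1 = F0 ∪ {holds(b), holds(c), linked(d)}  (9 atoms)
goal ⊆ F1  ⇒  h_max = 1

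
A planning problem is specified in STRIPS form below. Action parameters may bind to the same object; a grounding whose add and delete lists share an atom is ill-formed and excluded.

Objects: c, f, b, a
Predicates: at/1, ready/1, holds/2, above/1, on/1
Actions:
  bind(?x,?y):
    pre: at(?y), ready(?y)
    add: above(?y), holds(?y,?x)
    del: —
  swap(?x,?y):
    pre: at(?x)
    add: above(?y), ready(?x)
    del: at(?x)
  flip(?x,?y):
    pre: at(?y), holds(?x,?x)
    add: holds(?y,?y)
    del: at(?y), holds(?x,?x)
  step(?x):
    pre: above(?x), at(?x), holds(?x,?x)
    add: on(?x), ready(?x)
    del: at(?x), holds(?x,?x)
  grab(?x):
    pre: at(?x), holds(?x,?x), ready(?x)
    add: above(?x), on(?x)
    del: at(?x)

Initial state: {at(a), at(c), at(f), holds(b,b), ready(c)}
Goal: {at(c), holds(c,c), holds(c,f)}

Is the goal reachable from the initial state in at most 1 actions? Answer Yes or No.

1. bind(c,c)  →  {above(c), at(a), at(c), at(f), holds(b,b), holds(c,c), ready(c)}
2. bind(f,c)  →  {above(c), at(a), at(c), at(f), holds(b,b), holds(c,c), holds(c,f), ready(c)}
optimal plan length = 2; 2 > 1

No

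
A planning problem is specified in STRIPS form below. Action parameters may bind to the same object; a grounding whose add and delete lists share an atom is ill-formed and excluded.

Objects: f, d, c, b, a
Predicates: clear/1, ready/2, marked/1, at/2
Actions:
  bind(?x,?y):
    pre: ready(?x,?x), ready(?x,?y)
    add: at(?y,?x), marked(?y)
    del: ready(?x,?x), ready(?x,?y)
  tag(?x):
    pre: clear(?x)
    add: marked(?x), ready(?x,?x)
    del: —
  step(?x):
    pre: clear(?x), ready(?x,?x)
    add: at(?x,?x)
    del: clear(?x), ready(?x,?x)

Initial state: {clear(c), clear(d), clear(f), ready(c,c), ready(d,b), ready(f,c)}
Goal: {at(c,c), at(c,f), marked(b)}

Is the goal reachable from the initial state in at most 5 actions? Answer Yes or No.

Yes

1. bind(c,c)  →  {at(c,c), clear(c), clear(d), clear(f), marked(c), ready(d,b), ready(f,c)}
2. tag(f)  →  {at(c,c), clear(c), clear(d), clear(f), marked(c), marked(f), ready(d,b), ready(f,c), ready(f,f)}
3. bind(f,c)  →  {at(c,c), at(c,f), clear(c), clear(d), clear(f), marked(c), marked(f), ready(d,b)}
4. tag(d)  →  {at(c,c), at(c,f), clear(c), clear(d), clear(f), marked(c), marked(d), marked(f), ready(d,b), ready(d,d)}
5. bind(d,b)  →  {at(b,d), at(c,c), at(c,f), clear(c), clear(d), clear(f), marked(b), marked(c), marked(d), marked(f)}
optimal plan length = 5; 5 ≤ 5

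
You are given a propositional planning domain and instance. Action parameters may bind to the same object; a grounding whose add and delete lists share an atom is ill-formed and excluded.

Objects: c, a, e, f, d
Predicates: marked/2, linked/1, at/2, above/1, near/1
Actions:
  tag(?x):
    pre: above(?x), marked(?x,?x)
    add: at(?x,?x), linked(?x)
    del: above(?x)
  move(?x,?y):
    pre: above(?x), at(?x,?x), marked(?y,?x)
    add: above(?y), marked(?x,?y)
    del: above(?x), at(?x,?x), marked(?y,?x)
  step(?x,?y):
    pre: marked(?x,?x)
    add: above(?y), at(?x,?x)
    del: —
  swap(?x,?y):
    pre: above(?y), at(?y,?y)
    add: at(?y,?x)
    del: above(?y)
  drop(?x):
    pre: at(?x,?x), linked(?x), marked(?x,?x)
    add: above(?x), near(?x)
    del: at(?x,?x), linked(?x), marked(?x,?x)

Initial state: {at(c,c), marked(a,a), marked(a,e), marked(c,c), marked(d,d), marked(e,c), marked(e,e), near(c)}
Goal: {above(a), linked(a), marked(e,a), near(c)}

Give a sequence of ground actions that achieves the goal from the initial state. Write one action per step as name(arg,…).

step(c,a); tag(a); step(e,e); move(e,a)

1. step(c,a)  →  {above(a), at(c,c), marked(a,a), marked(a,e), marked(c,c), marked(d,d), marked(e,c), marked(e,e), near(c)}
2. tag(a)  →  {at(a,a), at(c,c), linked(a), marked(a,a), marked(a,e), marked(c,c), marked(d,d), marked(e,c), marked(e,e), near(c)}
3. step(e,e)  →  {above(e), at(a,a), at(c,c), at(e,e), linked(a), marked(a,a), marked(a,e), marked(c,c), marked(d,d), marked(e,c), marked(e,e), near(c)}
4. move(e,a)  →  {above(a), at(a,a), at(c,c), linked(a), marked(a,a), marked(c,c), marked(d,d), marked(e,a), marked(e,c), marked(e,e), near(c)}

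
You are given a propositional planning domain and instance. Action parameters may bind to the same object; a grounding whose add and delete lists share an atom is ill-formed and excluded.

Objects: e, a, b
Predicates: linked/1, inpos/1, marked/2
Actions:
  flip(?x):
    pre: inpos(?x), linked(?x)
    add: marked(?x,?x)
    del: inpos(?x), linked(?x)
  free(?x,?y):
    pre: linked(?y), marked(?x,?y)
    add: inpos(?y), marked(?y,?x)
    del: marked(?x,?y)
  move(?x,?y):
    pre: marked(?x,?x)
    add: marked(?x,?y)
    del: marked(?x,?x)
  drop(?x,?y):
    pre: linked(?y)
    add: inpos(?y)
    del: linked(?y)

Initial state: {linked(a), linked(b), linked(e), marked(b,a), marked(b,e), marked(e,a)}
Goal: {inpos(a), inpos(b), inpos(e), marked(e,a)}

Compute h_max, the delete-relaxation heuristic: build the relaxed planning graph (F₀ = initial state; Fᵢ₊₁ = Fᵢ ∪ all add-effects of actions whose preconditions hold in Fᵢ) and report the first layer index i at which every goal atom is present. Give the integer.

F0 = init (6 atoms)
F1 = F0 ∪ {inpos(a), inpos(b), inpos(e), marked(a,b), marked(a,e), marked(e,b)}  (12 atoms)
goal ⊆ F1  ⇒  h_max = 1

1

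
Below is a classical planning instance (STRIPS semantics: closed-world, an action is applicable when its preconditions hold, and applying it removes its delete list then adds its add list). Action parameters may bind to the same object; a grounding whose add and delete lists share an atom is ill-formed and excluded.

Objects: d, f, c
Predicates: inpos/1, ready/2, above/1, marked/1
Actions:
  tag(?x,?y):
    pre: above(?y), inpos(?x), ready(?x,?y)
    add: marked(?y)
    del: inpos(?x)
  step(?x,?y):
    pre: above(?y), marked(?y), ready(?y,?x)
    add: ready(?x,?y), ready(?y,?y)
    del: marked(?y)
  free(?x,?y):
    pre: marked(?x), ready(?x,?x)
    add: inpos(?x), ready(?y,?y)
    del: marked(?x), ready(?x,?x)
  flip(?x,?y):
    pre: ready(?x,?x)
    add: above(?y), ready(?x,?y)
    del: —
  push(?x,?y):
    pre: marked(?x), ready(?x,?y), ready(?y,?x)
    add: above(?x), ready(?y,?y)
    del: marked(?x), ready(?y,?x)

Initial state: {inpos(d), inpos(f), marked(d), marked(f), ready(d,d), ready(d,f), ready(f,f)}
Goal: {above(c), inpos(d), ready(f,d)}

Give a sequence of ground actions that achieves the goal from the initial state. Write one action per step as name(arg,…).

flip(d,c); flip(f,d)

1. flip(d,c)  →  {above(c), inpos(d), inpos(f), marked(d), marked(f), ready(d,c), ready(d,d), ready(d,f), ready(f,f)}
2. flip(f,d)  →  {above(c), above(d), inpos(d), inpos(f), marked(d), marked(f), ready(d,c), ready(d,d), ready(d,f), ready(f,d), ready(f,f)}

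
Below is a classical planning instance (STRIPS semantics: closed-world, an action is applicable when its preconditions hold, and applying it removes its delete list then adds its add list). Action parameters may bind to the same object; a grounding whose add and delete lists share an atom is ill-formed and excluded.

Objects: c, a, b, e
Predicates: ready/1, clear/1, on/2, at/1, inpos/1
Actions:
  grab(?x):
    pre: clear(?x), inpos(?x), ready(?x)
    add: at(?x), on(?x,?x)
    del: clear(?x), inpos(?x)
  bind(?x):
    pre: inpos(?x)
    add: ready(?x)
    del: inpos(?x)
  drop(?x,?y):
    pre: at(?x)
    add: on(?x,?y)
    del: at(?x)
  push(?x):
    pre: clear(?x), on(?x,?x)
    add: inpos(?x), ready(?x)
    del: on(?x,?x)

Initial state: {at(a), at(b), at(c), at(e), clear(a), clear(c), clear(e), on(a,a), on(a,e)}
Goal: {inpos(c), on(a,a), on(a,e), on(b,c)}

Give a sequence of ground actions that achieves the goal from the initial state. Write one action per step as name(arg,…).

1. drop(c,c)  →  {at(a), at(b), at(e), clear(a), clear(c), clear(e), on(a,a), on(a,e), on(c,c)}
2. drop(b,c)  →  {at(a), at(e), clear(a), clear(c), clear(e), on(a,a), on(a,e), on(b,c), on(c,c)}
3. push(c)  →  {at(a), at(e), clear(a), clear(c), clear(e), inpos(c), on(a,a), on(a,e), on(b,c), ready(c)}

drop(c,c); drop(b,c); push(c)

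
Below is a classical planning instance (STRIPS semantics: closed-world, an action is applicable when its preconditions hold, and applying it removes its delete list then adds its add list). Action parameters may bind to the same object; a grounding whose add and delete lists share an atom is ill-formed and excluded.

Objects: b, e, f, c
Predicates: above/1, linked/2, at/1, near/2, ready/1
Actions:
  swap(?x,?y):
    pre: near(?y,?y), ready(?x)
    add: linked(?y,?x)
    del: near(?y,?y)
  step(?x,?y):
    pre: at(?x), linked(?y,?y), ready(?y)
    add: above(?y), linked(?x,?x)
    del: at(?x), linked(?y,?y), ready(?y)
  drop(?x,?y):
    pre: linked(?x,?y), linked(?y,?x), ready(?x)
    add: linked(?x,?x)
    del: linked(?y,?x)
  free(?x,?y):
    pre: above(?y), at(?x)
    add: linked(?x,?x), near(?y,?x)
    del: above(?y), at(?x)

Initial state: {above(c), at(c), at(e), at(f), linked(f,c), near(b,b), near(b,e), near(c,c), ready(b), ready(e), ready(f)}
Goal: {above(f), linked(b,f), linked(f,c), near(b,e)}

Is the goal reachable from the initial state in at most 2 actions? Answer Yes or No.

No

1. swap(f,b)  →  {above(c), at(c), at(e), at(f), linked(b,f), linked(f,c), near(b,e), near(c,c), ready(b), ready(e), ready(f)}
2. free(f,c)  →  {at(c), at(e), linked(b,f), linked(f,c), linked(f,f), near(b,e), near(c,c), near(c,f), ready(b), ready(e), ready(f)}
3. step(e,f)  →  {above(f), at(c), linked(b,f), linked(e,e), linked(f,c), near(b,e), near(c,c), near(c,f), ready(b), ready(e)}
optimal plan length = 3; 3 > 2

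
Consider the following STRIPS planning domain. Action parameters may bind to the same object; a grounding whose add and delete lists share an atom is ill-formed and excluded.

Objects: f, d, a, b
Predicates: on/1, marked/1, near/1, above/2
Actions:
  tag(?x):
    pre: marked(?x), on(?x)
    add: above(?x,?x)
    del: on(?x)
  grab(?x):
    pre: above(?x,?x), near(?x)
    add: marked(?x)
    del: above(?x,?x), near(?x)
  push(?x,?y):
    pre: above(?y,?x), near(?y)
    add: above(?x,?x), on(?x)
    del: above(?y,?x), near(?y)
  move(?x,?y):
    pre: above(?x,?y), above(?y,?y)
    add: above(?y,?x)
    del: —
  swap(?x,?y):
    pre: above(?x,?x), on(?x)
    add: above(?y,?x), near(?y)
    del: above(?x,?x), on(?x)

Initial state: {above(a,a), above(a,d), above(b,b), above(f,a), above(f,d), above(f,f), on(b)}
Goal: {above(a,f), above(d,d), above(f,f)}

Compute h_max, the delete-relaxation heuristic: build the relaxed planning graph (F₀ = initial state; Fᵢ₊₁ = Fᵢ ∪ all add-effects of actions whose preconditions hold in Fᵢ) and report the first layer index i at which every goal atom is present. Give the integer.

F0 = init (7 atoms)
F1 = F0 ∪ {above(a,b), above(a,f), above(d,b), above(f,b), near(a), near(d), near(f)}  (14 atoms)
F2 = F1 ∪ {above(b,a), above(b,d), above(b,f), above(d,d), marked(a), marked(f), on(a), on(d), on(f)}  (23 atoms)
goal ⊆ F2  ⇒  h_max = 2

2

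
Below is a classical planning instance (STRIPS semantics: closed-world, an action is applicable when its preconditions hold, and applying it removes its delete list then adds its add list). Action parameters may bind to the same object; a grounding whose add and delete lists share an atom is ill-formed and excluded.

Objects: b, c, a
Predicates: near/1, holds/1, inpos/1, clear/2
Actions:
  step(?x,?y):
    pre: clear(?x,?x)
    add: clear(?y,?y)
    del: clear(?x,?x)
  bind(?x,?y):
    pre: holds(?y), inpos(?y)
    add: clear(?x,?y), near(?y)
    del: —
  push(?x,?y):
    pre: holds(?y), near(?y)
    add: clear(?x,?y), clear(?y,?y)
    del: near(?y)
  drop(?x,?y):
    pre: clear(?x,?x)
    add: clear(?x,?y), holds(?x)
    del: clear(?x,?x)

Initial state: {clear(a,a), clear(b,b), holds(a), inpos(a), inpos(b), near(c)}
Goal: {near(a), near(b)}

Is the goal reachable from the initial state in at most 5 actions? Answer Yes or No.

Yes

1. bind(b,a)  →  {clear(a,a), clear(b,a), clear(b,b), holds(a), inpos(a), inpos(b), near(a), near(c)}
2. drop(b,c)  →  {clear(a,a), clear(b,a), clear(b,c), holds(a), holds(b), inpos(a), inpos(b), near(a), near(c)}
3. bind(b,b)  →  {clear(a,a), clear(b,a), clear(b,b), clear(b,c), holds(a), holds(b), inpos(a), inpos(b), near(a), near(b), near(c)}
optimal plan length = 3; 3 ≤ 5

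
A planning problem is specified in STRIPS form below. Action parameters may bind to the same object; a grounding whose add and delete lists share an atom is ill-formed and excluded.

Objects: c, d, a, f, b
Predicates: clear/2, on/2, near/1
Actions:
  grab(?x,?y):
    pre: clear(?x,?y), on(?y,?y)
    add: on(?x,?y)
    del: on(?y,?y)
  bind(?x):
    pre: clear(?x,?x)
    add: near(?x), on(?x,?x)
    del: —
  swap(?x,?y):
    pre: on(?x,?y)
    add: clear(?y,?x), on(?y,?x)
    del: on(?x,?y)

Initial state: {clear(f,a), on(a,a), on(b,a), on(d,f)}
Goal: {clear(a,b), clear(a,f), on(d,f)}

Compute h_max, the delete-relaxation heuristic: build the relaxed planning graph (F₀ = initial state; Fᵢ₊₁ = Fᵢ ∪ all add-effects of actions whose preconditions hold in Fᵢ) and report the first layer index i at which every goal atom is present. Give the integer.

F0 = init (4 atoms)
F1 = F0 ∪ {clear(a,b), clear(f,d), on(a,b), on(f,a), on(f,d)}  (9 atoms)
F2 = F1 ∪ {clear(a,f), clear(b,a), clear(d,f), on(a,f)}  (13 atoms)
goal ⊆ F2  ⇒  h_max = 2

2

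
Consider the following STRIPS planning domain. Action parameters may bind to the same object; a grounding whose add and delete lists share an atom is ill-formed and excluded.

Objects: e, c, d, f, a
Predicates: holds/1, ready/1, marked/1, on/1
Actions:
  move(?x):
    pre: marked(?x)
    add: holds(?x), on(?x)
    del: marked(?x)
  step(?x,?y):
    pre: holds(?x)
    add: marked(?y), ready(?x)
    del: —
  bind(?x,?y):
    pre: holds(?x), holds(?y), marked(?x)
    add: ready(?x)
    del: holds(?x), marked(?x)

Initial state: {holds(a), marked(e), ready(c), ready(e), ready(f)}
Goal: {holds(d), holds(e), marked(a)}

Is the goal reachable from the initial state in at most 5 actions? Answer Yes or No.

Yes

1. move(e)  →  {holds(a), holds(e), on(e), ready(c), ready(e), ready(f)}
2. step(e,d)  →  {holds(a), holds(e), marked(d), on(e), ready(c), ready(e), ready(f)}
3. move(d)  →  {holds(a), holds(d), holds(e), on(d), on(e), ready(c), ready(e), ready(f)}
4. step(e,a)  →  {holds(a), holds(d), holds(e), marked(a), on(d), on(e), ready(c), ready(e), ready(f)}
optimal plan length = 4; 4 ≤ 5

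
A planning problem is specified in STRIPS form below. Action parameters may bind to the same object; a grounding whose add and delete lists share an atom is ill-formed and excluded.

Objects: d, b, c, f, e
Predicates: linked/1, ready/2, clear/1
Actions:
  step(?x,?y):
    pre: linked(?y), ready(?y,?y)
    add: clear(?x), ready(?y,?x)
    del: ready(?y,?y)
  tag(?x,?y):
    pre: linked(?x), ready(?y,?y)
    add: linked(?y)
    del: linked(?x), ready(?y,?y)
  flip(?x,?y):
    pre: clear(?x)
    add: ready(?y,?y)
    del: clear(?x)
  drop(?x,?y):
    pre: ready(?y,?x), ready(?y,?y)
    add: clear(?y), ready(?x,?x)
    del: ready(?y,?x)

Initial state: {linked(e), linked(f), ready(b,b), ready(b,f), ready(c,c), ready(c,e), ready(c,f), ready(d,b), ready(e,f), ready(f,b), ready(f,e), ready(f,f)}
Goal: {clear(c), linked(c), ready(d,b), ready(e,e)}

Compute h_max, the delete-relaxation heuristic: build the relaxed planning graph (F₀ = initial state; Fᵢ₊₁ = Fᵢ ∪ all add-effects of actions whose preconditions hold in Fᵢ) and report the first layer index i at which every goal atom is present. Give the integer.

1

F0 = init (12 atoms)
F1 = F0 ∪ {clear(b), clear(c), clear(d), clear(e), clear(f), linked(b), linked(c), ready(e,e), ready(f,c), ready(f,d)}  (22 atoms)
goal ⊆ F1  ⇒  h_max = 1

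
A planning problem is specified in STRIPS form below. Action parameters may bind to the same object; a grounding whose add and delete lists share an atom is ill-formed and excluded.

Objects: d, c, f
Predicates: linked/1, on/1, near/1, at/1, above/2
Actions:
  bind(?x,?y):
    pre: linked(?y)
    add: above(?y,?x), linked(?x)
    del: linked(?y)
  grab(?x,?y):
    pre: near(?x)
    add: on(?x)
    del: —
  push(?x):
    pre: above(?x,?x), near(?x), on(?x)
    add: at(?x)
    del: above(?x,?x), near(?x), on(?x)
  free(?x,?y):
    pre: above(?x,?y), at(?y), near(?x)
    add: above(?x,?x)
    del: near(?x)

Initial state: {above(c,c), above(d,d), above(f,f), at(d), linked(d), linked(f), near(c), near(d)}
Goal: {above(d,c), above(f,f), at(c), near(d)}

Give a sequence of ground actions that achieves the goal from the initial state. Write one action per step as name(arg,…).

1. bind(c,d)  →  {above(c,c), above(d,c), above(d,d), above(f,f), at(d), linked(c), linked(f), near(c), near(d)}
2. grab(c,d)  →  {above(c,c), above(d,c), above(d,d), above(f,f), at(d), linked(c), linked(f), near(c), near(d), on(c)}
3. push(c)  →  {above(d,c), above(d,d), above(f,f), at(c), at(d), linked(c), linked(f), near(d)}

bind(c,d); grab(c,d); push(c)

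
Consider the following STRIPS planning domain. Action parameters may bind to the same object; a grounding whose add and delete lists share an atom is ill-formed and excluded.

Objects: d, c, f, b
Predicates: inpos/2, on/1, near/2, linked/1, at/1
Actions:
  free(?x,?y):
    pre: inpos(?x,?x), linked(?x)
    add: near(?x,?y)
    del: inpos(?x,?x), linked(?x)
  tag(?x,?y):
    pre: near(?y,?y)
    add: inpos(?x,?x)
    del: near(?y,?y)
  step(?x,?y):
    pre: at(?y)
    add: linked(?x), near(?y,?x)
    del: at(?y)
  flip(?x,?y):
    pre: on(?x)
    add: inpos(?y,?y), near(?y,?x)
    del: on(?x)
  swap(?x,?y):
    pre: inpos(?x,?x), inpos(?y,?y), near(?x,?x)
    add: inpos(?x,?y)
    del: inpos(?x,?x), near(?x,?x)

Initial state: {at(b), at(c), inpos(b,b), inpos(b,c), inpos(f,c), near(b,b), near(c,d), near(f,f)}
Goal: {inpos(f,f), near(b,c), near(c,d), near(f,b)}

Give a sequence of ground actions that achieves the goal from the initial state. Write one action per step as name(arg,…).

1. tag(f,f)  →  {at(b), at(c), inpos(b,b), inpos(b,c), inpos(f,c), inpos(f,f), near(b,b), near(c,d)}
2. step(c,b)  →  {at(c), inpos(b,b), inpos(b,c), inpos(f,c), inpos(f,f), linked(c), near(b,b), near(b,c), near(c,d)}
3. step(f,c)  →  {inpos(b,b), inpos(b,c), inpos(f,c), inpos(f,f), linked(c), linked(f), near(b,b), near(b,c), near(c,d), near(c,f)}
4. free(f,b)  →  {inpos(b,b), inpos(b,c), inpos(f,c), linked(c), near(b,b), near(b,c), near(c,d), near(c,f), near(f,b)}
5. tag(f,b)  →  {inpos(b,b), inpos(b,c), inpos(f,c), inpos(f,f), linked(c), near(b,c), near(c,d), near(c,f), near(f,b)}

tag(f,f); step(c,b); step(f,c); free(f,b); tag(f,b)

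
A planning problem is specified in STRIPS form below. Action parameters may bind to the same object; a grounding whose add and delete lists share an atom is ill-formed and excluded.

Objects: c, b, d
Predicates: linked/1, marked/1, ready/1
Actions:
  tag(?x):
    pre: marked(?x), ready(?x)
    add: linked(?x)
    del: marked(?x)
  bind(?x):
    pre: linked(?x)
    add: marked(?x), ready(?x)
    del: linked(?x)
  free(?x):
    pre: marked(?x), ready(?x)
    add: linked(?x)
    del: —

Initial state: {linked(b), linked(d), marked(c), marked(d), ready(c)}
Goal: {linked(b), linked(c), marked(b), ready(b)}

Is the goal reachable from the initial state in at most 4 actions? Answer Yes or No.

1. tag(c)  →  {linked(b), linked(c), linked(d), marked(d), ready(c)}
2. bind(b)  →  {linked(c), linked(d), marked(b), marked(d), ready(b), ready(c)}
3. free(b)  →  {linked(b), linked(c), linked(d), marked(b), marked(d), ready(b), ready(c)}
optimal plan length = 3; 3 ≤ 4

Yes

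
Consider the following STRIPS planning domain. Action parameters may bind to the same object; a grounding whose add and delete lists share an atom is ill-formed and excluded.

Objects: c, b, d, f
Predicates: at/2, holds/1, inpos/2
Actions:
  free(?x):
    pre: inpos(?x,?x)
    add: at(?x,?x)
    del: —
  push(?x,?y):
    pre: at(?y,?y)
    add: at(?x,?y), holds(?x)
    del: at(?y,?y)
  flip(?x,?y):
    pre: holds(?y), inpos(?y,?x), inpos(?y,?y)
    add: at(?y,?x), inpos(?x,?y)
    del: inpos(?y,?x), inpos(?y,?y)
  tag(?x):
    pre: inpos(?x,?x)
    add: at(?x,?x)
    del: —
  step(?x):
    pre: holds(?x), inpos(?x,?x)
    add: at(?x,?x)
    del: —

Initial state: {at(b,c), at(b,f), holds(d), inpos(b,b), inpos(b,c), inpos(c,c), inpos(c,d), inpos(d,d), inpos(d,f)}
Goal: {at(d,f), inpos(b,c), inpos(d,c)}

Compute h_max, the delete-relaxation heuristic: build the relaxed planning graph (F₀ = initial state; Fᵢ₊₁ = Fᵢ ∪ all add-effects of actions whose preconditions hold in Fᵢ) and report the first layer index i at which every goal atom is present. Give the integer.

F0 = init (9 atoms)
F1 = F0 ∪ {at(b,b), at(c,c), at(d,d), at(d,f), inpos(f,d)}  (14 atoms)
F2 = F1 ∪ {at(b,d), at(c,b), at(c,d), at(d,b), at(d,c), at(f,b), at(f,c), at(f,d), holds(b), holds(c), holds(f)}  (25 atoms)
F3 = F2 ∪ {inpos(c,b), inpos(d,c)}  (27 atoms)
goal ⊆ F3  ⇒  h_max = 3

3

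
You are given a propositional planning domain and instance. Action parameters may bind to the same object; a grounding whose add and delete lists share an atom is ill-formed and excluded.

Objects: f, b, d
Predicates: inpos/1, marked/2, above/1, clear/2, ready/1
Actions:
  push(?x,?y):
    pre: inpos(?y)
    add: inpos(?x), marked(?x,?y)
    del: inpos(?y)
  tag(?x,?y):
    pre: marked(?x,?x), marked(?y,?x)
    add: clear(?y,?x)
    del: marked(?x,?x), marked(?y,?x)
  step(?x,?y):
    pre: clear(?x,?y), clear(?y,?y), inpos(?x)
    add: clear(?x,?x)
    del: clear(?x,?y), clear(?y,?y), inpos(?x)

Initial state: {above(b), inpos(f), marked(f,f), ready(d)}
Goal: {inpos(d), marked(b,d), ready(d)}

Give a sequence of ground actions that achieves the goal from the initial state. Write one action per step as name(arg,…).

1. push(d,f)  →  {above(b), inpos(d), marked(d,f), marked(f,f), ready(d)}
2. push(b,d)  →  {above(b), inpos(b), marked(b,d), marked(d,f), marked(f,f), ready(d)}
3. push(d,b)  →  {above(b), inpos(d), marked(b,d), marked(d,b), marked(d,f), marked(f,f), ready(d)}

push(d,f); push(b,d); push(d,b)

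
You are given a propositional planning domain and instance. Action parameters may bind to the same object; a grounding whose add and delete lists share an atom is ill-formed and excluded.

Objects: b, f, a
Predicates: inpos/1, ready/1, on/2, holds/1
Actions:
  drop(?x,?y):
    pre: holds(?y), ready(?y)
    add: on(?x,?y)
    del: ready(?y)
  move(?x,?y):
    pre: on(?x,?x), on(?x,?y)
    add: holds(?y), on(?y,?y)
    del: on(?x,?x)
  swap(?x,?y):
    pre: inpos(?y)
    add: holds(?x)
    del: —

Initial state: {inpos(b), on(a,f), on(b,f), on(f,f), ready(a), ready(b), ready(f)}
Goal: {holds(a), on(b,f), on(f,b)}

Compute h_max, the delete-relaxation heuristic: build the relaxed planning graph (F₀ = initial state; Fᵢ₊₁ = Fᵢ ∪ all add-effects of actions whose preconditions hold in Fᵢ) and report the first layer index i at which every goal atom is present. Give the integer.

F0 = init (7 atoms)
F1 = F0 ∪ {holds(a), holds(b), holds(f)}  (10 atoms)
F2 = F1 ∪ {on(a,a), on(a,b), on(b,a), on(b,b), on(f,a), on(f,b)}  (16 atoms)
goal ⊆ F2  ⇒  h_max = 2

2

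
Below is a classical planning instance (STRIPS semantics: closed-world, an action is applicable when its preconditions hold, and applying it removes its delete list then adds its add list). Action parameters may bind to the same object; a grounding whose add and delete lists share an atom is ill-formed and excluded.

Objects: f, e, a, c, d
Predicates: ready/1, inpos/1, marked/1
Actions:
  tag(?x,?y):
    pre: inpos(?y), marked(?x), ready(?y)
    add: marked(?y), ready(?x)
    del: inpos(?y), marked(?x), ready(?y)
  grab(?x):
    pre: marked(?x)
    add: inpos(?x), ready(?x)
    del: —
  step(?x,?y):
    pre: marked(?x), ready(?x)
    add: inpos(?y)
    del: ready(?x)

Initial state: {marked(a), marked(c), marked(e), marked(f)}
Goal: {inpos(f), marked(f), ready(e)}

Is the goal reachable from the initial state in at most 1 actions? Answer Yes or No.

No

1. grab(f)  →  {inpos(f), marked(a), marked(c), marked(e), marked(f), ready(f)}
2. grab(e)  →  {inpos(e), inpos(f), marked(a), marked(c), marked(e), marked(f), ready(e), ready(f)}
optimal plan length = 2; 2 > 1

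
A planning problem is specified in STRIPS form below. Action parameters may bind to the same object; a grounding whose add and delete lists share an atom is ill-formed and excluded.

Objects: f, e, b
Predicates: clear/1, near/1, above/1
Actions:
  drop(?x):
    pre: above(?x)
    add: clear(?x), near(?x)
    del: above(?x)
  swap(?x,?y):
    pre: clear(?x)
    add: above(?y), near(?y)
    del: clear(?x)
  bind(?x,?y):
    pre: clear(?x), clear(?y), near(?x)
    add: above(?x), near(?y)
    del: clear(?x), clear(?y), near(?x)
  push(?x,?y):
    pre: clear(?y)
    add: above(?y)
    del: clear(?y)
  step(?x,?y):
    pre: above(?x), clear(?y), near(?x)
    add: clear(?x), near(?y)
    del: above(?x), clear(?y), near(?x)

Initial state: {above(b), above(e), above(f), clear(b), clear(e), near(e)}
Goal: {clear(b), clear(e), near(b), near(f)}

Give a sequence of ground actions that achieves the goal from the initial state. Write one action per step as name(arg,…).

drop(f); drop(b)

1. drop(f)  →  {above(b), above(e), clear(b), clear(e), clear(f), near(e), near(f)}
2. drop(b)  →  {above(e), clear(b), clear(e), clear(f), near(b), near(e), near(f)}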